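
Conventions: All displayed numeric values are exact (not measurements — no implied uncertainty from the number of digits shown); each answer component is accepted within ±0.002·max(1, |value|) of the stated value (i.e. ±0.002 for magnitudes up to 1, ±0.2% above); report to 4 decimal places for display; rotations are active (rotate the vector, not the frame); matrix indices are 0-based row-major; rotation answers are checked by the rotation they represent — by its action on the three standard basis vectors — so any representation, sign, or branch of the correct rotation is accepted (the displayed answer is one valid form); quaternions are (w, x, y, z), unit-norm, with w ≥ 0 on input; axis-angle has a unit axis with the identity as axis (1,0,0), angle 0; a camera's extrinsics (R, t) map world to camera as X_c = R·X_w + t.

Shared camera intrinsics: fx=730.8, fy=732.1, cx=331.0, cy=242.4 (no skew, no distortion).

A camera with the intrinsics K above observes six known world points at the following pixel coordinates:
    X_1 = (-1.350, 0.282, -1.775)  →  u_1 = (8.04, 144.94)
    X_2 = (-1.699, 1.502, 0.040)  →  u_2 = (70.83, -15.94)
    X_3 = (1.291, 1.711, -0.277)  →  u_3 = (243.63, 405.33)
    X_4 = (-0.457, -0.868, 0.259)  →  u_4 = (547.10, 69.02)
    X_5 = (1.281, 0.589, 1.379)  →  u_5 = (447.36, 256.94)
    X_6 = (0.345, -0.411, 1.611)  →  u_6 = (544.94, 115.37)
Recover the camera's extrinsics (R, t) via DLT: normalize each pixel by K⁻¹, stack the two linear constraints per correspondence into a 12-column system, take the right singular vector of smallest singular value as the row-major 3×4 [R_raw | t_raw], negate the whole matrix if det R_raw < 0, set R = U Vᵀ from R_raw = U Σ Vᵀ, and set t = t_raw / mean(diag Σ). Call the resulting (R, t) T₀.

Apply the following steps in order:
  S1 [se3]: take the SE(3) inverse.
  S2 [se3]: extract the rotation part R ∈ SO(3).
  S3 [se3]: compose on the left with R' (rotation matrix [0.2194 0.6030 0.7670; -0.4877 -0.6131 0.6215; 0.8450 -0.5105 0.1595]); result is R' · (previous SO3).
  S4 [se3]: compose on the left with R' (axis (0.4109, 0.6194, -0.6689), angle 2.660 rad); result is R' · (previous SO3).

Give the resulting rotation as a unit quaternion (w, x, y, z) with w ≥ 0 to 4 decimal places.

source (pnp_recover): camera pose = R=[0.3837 -0.8379 0.3883; 0.8205 0.1163 -0.5598; 0.4238 0.5334 0.7320], t=(0.4100, -0.2300, 4.0603)
after S1 (invert_se3): R=[0.3837 0.8205 0.4238; -0.8379 0.1163 0.5334; 0.3883 -0.5598 0.7320], t=(-1.6895, -1.7953, -3.2602)
after S2 (rot_of_se3): [0.3837 0.8205 0.4238; -0.8379 0.1163 0.5334; 0.3883 -0.5598 0.7320]
after S3 (compose_so3): [-0.1232 -0.1792 0.9761; 0.5679 -0.8193 -0.0788; 0.8138 0.5446 0.2027]
after S4 (compose_so3): [0.3302 -0.6716 -0.6633; -0.9042 -0.4267 -0.0180; -0.2709 0.6057 -0.7482]

rotation (quat) = (0.1970, 0.7914, -0.4978, -0.2951)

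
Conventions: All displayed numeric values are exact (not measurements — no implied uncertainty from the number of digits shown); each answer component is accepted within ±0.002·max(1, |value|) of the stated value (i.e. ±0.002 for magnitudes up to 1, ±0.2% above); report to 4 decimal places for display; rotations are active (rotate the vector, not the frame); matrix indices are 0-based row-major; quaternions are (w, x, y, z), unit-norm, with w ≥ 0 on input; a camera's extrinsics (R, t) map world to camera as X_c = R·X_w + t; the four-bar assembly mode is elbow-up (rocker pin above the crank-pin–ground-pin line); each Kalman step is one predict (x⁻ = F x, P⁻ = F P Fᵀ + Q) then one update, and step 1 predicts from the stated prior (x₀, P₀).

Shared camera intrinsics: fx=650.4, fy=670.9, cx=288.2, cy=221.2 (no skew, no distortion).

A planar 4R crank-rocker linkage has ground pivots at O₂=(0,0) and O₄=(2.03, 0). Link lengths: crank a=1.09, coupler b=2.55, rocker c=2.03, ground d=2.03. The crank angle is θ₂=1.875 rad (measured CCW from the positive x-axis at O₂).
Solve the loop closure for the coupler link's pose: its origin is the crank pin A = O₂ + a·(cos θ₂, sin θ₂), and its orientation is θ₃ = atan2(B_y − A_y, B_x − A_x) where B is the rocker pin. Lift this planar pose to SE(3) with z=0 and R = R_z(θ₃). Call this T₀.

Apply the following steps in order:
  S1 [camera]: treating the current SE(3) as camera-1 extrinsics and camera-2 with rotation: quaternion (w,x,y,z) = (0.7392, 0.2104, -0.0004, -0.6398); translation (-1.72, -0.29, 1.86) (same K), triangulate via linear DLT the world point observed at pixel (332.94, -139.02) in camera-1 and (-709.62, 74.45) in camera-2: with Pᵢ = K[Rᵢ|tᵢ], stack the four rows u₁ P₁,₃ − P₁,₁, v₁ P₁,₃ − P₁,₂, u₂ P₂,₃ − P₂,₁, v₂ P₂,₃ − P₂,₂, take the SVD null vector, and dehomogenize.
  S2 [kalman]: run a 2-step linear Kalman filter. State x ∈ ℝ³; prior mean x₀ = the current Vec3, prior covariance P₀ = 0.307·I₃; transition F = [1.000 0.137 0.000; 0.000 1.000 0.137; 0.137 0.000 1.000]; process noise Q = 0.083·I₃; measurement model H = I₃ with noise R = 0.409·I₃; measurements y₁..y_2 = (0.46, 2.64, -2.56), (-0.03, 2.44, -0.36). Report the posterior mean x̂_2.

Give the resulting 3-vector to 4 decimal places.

result = (0.1072, 1.2444, -0.4810)

source (fourbar_fk): coupler pose = R=[0.9216 -0.3882 0.0000; 0.3882 0.9216 0.0000; 0.0000 0.0000 1.0000], t=(-0.3265, 1.0400, 0.0000)
after S1 (triangulate): (-0.2369, -1.5669, 0.9238)
after S2 (kf_track): (0.1072, 1.2444, -0.4810)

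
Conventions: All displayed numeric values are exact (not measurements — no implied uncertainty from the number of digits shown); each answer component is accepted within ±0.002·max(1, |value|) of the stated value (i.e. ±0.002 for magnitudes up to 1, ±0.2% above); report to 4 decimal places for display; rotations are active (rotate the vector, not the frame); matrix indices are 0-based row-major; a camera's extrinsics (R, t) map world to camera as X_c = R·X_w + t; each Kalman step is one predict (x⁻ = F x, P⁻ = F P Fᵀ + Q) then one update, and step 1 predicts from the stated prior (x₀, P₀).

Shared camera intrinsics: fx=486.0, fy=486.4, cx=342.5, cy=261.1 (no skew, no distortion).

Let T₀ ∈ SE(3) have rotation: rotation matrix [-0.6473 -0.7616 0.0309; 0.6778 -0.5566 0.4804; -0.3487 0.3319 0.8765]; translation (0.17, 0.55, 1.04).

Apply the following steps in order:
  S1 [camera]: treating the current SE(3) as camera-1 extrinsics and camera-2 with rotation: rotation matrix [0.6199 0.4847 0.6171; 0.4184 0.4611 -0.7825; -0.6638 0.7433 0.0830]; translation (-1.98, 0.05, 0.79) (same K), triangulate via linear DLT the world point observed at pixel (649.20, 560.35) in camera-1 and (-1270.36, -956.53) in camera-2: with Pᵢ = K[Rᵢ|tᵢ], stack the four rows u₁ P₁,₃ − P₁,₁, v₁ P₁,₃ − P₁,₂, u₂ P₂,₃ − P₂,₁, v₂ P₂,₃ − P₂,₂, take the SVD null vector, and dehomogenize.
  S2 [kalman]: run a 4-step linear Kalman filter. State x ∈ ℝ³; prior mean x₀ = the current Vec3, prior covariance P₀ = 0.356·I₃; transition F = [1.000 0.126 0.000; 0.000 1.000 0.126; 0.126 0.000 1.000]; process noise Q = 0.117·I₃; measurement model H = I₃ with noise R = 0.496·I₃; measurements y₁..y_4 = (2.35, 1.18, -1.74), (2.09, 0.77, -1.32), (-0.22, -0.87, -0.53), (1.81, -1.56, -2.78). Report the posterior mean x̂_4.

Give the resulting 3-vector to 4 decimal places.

after S1 (triangulate): (-0.5775, -0.8876, 1.1917)
after S2 (kf_track): (1.0136, -0.7941, -1.3543)

result = (1.0136, -0.7941, -1.3543)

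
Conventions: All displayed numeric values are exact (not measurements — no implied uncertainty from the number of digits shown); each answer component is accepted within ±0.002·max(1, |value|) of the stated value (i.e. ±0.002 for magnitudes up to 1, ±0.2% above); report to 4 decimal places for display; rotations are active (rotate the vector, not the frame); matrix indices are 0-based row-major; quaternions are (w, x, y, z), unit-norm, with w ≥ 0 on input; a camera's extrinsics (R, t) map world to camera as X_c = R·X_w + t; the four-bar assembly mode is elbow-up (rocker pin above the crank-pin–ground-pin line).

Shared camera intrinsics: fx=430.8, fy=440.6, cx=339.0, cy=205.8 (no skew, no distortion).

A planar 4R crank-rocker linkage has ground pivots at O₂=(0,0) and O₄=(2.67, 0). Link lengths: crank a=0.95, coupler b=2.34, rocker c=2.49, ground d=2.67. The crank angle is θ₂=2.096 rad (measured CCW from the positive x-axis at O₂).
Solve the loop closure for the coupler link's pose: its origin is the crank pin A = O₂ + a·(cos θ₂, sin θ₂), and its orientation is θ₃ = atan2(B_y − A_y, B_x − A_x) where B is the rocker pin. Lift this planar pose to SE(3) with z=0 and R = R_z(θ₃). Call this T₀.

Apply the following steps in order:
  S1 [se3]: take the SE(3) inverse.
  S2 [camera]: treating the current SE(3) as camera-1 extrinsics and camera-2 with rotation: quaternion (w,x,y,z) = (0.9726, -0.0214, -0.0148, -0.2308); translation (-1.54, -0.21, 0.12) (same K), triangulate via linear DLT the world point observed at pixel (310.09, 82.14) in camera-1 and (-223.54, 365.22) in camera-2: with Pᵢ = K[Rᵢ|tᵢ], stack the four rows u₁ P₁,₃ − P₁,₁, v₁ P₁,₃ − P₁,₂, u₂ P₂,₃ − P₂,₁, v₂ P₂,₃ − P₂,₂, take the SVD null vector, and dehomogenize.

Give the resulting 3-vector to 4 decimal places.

result = (-0.3516, 0.5066, 1.1752)

source (fourbar_fk): coupler pose = R=[0.8189 -0.5739 0.0000; 0.5739 0.8189 0.0000; 0.0000 0.0000 1.0000], t=(-0.4763, 0.8220, 0.0000)
after S1 (invert_se3): R=[0.8189 0.5739 0.0000; -0.5739 0.8189 0.0000; 0.0000 0.0000 1.0000], t=(-0.0817, -0.9465, 0.0000)
after S2 (triangulate): (-0.3516, 0.5066, 1.1752)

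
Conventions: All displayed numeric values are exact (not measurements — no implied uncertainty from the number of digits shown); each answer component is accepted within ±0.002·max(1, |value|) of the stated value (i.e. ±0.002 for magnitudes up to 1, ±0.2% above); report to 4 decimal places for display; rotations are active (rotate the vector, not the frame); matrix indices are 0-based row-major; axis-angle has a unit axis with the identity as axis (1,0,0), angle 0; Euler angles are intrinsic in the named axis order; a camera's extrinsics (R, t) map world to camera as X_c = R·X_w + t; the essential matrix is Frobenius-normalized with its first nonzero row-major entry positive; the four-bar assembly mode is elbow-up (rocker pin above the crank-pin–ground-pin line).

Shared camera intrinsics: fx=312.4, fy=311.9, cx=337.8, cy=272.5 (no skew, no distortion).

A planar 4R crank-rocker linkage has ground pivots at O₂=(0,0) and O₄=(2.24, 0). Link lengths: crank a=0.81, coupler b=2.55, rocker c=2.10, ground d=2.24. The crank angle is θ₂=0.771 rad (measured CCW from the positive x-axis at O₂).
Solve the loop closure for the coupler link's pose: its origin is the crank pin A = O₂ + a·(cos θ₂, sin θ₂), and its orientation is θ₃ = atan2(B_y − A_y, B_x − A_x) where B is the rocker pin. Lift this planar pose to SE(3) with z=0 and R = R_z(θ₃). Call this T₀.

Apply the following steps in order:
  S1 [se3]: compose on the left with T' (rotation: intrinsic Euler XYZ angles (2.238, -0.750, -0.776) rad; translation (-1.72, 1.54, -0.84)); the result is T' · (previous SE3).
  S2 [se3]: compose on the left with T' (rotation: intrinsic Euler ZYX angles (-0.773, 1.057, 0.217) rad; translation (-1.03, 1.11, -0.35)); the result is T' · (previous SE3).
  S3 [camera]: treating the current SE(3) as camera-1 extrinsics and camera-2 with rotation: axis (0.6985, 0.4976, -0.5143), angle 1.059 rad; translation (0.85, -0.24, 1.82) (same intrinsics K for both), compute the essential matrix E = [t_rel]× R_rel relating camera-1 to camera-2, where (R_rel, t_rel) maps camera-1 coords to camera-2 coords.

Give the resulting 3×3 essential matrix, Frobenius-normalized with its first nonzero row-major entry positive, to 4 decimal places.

source (fourbar_fk): coupler pose = R=[0.8099 -0.5866 0.0000; 0.5866 0.8099 0.0000; 0.0000 0.0000 1.0000], t=(0.5809, 0.5645, 0.0000)
after S1 (compose_se3): R=[0.7236 0.1087 -0.6816; -0.4376 -0.6915 -0.5748; -0.5338 0.7142 -0.4528], t=(-1.1273, 1.1088, -1.1848)
after S2 (compose_se3): R=[-0.3473 -0.1987 -0.9165; -0.0977 -0.9643 0.2461; -0.9327 0.1749 0.3155], t=(-1.0649, 3.0130, 0.1804)
after S3 (essential): [0.4434 -0.1401 -0.3690; 0.0372 0.1175 0.5021; -0.5440 -0.0082 -0.2903]

matrix = [0.4434 -0.1401 -0.3690; 0.0372 0.1175 0.5021; -0.5440 -0.0082 -0.2903]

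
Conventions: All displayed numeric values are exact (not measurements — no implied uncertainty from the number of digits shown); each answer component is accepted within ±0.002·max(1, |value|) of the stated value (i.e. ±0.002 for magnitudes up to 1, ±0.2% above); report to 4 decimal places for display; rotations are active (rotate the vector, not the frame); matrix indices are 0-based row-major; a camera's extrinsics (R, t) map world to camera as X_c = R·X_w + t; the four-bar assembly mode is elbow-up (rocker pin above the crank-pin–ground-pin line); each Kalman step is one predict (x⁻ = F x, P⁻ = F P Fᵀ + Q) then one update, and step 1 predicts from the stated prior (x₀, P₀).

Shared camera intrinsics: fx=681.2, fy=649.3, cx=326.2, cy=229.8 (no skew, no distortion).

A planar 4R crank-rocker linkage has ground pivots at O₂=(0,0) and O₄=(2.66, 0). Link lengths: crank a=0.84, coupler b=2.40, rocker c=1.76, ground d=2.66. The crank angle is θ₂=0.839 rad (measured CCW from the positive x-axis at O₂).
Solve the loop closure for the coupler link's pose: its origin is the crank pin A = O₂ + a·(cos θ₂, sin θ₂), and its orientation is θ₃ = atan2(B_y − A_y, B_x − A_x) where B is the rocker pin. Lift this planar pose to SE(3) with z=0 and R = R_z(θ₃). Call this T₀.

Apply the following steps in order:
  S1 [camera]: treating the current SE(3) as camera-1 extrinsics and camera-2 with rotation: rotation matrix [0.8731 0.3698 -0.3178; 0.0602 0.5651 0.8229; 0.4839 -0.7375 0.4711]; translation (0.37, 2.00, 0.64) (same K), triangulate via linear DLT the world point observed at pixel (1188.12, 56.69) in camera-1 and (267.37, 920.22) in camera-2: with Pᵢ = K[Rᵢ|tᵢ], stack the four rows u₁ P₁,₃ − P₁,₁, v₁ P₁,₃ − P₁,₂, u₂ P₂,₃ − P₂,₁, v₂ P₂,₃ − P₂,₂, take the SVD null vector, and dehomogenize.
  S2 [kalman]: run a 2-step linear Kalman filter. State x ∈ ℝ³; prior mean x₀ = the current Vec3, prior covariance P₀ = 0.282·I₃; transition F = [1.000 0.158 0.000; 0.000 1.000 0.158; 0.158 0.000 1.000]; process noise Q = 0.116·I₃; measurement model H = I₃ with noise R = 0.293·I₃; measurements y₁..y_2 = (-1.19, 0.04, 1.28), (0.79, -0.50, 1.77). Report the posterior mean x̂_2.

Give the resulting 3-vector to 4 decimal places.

source (fourbar_fk): coupler pose = R=[0.8811 -0.4729 0.0000; 0.4729 0.8811 0.0000; 0.0000 0.0000 1.0000], t=(0.5613, 0.6249, 0.0000)
after S1 (triangulate): (0.2318, -1.1464, 1.0335)
after S2 (kf_track): (0.0500, -0.3017, 1.4599)

result = (0.0500, -0.3017, 1.4599)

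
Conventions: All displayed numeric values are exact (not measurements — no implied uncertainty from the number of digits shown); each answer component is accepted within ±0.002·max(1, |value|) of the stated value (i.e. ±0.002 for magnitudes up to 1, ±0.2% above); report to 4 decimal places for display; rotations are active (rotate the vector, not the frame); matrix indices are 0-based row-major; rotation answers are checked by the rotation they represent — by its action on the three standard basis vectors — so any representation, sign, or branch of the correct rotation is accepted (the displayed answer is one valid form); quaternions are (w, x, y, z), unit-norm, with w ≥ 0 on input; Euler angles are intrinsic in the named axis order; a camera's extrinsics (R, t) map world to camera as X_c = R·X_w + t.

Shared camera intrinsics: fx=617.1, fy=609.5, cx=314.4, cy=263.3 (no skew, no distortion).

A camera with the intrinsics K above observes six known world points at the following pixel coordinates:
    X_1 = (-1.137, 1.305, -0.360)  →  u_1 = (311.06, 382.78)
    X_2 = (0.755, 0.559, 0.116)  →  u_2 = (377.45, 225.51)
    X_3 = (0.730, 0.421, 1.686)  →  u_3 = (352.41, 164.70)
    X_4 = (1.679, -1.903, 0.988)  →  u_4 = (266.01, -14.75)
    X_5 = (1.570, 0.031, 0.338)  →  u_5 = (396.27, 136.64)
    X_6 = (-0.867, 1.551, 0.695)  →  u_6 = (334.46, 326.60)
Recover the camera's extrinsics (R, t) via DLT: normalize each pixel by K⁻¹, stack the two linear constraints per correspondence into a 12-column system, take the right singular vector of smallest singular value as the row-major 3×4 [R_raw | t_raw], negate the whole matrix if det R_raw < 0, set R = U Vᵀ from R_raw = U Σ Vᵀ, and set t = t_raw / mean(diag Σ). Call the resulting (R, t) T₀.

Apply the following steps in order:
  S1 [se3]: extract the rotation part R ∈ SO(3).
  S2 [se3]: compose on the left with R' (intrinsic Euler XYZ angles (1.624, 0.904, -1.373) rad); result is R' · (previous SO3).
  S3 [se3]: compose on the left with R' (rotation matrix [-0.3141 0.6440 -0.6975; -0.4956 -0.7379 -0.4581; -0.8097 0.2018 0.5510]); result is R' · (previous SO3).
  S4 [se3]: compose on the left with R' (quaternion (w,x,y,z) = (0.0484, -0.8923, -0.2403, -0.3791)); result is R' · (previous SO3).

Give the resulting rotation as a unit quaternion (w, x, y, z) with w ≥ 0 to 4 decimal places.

rotation (quat) = (0.6983, 0.6199, -0.3563, 0.0332)

source (pnp_recover): camera pose = R=[0.6884 0.7235 -0.0515; -0.6341 0.5658 -0.5271; -0.3522 0.3955 0.8483], t=(-0.2200, -0.2002, 6.7800)
after S1 (rot_of_se3): [0.6884 0.7235 -0.0515; -0.6341 0.5658 -0.5271; -0.3522 0.3955 0.8483]
after S2 (compose_so3): [-0.5776 0.7419 0.3407; -0.1217 0.3344 -0.9345; -0.8072 -0.5812 -0.1029]
after S3 (compose_so3): [0.6661 0.3878 -0.6371; 0.7458 -0.3482 0.5679; -0.0017 -0.8535 -0.5211]
after S4 (compose_so3): [0.7439 -0.4881 -0.4565; -0.3954 0.2292 -0.8894; 0.5388 0.8421 -0.0225]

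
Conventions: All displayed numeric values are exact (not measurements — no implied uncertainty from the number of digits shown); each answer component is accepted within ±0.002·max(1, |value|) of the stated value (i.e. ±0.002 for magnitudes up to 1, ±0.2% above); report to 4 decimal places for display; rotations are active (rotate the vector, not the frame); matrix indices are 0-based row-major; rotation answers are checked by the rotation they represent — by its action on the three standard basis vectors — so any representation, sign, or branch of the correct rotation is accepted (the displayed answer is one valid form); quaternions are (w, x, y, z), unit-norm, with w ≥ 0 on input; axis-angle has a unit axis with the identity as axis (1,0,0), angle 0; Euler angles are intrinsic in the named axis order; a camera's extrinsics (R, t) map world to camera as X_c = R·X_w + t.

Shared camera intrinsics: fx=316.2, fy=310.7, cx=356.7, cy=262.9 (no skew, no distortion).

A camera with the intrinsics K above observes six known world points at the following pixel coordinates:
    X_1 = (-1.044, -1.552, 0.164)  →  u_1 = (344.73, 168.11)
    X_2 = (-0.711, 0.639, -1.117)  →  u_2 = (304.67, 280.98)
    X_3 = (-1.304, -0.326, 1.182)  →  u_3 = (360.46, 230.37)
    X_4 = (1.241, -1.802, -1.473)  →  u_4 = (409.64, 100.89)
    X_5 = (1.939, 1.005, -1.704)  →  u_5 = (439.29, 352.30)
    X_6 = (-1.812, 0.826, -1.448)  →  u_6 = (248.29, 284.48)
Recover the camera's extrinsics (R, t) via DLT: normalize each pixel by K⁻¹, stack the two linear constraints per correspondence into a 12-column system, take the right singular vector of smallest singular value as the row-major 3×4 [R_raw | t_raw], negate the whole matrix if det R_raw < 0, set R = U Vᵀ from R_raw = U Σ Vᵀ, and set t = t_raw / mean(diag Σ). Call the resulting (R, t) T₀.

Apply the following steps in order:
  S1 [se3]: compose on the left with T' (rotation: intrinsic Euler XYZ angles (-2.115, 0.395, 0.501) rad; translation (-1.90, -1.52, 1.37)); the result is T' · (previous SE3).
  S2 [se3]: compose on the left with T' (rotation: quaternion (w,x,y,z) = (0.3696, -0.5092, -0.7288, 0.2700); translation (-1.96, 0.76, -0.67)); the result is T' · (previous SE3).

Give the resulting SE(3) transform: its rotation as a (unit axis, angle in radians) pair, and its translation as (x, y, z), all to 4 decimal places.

source (pnp_recover): camera pose = R=[0.7979 -0.0603 0.5998; 0.0982 0.9947 -0.0305; -0.5948 0.0832 0.7996], t=(0.4000, -0.2901, 5.7401)
after S1 (compose_se3): R=[0.3735 -0.4578 0.8068; -0.9275 -0.1963 0.3181; 0.0127 -0.8671 -0.4980], t=(0.7612, 2.8836, -1.2220)
after S2 (compose_se3): R=[-0.5915 0.6944 0.4099; 0.0403 -0.4822 0.8751; 0.8053 0.5341 0.2572], t=(0.4408, 2.4656, -1.9796)

rotation (axis_angle) = ((-0.4074, -0.4725, -0.7815), 2.7098), translation = (0.4408, 2.4656, -1.9796)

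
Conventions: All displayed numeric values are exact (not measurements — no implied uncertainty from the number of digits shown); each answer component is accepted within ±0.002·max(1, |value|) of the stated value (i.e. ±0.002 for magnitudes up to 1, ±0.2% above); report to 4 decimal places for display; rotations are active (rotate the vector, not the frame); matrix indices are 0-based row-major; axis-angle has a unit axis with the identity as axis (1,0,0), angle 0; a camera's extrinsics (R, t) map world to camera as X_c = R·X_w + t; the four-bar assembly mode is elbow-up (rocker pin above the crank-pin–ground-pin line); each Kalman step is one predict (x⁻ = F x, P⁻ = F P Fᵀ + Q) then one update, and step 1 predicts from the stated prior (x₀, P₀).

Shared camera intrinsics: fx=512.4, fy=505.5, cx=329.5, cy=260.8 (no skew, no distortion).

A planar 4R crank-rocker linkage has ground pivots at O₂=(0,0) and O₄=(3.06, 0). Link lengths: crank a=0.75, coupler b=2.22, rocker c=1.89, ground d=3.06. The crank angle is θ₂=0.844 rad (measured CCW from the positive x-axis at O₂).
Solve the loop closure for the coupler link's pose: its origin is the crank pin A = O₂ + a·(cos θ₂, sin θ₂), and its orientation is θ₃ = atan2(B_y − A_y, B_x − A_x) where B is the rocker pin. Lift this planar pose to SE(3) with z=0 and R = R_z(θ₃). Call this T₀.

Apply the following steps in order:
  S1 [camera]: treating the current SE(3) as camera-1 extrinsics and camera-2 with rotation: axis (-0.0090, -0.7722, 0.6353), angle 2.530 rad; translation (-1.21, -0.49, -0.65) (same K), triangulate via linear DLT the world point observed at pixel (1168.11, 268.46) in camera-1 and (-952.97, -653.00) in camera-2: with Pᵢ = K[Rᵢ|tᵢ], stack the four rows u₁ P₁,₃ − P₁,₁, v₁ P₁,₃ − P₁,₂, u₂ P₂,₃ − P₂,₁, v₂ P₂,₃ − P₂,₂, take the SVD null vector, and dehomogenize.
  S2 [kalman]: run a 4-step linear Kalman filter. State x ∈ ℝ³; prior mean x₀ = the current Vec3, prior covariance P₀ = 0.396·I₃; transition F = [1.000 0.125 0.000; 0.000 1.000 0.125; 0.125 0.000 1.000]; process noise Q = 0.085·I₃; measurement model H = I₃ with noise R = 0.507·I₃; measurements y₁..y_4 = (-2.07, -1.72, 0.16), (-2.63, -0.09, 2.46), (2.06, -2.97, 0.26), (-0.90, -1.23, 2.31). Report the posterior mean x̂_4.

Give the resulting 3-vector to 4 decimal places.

result = (-0.5982, -1.2728, 1.3451)

source (fourbar_fk): coupler pose = R=[0.8419 -0.5397 0.0000; 0.5397 0.8419 0.0000; 0.0000 0.0000 1.0000], t=(0.4984, 0.5605, 0.0000)
after S1 (triangulate): (1.0435, -1.3117, 1.2738)
after S2 (kf_track): (-0.5982, -1.2728, 1.3451)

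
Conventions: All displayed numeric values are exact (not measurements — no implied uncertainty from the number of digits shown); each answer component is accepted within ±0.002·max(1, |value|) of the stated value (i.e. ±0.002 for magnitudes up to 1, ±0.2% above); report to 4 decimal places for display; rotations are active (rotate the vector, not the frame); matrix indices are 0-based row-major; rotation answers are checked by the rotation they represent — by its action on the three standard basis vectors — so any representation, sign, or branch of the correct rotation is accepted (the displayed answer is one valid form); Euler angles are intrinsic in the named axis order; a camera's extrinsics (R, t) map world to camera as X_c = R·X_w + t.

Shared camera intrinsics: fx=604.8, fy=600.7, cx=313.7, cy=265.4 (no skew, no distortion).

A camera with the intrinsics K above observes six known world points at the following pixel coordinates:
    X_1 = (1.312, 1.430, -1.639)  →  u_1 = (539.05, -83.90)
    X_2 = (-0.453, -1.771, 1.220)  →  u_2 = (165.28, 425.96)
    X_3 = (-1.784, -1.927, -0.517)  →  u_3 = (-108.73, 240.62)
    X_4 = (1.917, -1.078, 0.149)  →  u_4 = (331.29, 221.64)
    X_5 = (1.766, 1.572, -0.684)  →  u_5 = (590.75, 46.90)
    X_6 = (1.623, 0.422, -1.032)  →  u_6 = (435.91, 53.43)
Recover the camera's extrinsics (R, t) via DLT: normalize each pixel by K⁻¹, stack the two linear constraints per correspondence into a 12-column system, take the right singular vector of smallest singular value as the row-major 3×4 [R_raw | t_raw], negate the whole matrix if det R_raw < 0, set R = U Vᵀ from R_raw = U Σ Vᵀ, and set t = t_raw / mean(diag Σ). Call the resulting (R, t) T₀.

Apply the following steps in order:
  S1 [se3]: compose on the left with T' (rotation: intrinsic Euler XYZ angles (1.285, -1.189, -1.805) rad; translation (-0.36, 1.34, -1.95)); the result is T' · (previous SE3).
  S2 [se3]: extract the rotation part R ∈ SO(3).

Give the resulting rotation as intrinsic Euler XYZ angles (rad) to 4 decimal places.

rotation (euler_xyz) = (1.8079, 0.2299, -2.8545)

source (pnp_recover): camera pose = R=[0.4153 0.8682 0.2716; -0.2129 -0.1975 0.9569; 0.8844 -0.4552 0.1028], t=(0.2800, -0.4000, 4.0101)
after S1 (compose_se3): R=[-0.9338 0.2758 0.2279; -0.1460 0.2880 -0.9464; -0.3266 -0.9171 -0.2287], t=(-4.2506, 0.2601, -1.8198)
after S2 (rot_of_se3): [-0.9338 0.2758 0.2279; -0.1460 0.2880 -0.9464; -0.3266 -0.9171 -0.2287]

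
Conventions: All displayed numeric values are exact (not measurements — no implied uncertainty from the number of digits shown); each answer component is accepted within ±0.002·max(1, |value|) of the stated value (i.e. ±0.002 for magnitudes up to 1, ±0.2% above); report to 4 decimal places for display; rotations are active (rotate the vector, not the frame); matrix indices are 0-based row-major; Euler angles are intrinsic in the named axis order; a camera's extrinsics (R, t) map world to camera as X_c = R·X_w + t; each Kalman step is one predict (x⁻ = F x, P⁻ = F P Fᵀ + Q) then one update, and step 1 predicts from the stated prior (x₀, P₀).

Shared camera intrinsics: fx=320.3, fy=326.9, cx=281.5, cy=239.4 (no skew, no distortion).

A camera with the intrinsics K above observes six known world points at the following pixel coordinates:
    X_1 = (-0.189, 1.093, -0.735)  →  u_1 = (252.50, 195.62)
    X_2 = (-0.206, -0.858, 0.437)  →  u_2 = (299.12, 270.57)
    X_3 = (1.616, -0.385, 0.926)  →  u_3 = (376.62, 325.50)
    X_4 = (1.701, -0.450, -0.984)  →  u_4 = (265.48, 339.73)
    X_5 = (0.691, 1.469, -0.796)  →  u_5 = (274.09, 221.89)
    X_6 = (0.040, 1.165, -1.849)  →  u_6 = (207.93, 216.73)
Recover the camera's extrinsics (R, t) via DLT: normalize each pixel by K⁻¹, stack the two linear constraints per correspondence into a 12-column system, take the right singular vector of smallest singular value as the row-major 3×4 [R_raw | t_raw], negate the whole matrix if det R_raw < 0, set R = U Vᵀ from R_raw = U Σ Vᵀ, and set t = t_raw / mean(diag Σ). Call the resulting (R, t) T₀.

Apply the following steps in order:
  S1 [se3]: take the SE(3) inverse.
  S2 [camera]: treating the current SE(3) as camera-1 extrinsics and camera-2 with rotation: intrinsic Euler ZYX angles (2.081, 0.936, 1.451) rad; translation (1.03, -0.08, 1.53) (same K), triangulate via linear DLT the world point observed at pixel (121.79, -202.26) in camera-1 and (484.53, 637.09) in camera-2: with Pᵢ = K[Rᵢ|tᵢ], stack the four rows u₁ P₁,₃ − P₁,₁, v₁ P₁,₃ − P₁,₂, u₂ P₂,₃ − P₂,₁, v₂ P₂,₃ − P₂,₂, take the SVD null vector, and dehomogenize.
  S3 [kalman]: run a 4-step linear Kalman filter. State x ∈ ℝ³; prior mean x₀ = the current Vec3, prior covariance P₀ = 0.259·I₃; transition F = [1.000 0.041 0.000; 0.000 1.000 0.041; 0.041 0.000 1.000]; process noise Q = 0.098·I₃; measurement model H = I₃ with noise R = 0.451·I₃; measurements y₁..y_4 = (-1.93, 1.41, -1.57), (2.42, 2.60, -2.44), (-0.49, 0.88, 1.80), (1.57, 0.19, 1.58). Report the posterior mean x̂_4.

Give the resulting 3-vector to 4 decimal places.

result = (0.8850, 0.9487, 0.5820)

source (pnp_recover): camera pose = R=[0.3847 0.1827 0.9048; 0.7259 -0.6654 -0.1743; 0.5702 0.7238 -0.3886], t=(0.0400, -0.0000, 4.5285)
after S1 (invert_se3): R=[0.3847 0.7259 0.5702; 0.1827 -0.6654 0.7238; 0.9048 -0.1743 -0.3886], t=(-2.5976, -3.2850, 1.7235)
after S2 (triangulate): (1.1586, 0.8705, 0.5675)
after S3 (kf_track): (0.8850, 0.9487, 0.5820)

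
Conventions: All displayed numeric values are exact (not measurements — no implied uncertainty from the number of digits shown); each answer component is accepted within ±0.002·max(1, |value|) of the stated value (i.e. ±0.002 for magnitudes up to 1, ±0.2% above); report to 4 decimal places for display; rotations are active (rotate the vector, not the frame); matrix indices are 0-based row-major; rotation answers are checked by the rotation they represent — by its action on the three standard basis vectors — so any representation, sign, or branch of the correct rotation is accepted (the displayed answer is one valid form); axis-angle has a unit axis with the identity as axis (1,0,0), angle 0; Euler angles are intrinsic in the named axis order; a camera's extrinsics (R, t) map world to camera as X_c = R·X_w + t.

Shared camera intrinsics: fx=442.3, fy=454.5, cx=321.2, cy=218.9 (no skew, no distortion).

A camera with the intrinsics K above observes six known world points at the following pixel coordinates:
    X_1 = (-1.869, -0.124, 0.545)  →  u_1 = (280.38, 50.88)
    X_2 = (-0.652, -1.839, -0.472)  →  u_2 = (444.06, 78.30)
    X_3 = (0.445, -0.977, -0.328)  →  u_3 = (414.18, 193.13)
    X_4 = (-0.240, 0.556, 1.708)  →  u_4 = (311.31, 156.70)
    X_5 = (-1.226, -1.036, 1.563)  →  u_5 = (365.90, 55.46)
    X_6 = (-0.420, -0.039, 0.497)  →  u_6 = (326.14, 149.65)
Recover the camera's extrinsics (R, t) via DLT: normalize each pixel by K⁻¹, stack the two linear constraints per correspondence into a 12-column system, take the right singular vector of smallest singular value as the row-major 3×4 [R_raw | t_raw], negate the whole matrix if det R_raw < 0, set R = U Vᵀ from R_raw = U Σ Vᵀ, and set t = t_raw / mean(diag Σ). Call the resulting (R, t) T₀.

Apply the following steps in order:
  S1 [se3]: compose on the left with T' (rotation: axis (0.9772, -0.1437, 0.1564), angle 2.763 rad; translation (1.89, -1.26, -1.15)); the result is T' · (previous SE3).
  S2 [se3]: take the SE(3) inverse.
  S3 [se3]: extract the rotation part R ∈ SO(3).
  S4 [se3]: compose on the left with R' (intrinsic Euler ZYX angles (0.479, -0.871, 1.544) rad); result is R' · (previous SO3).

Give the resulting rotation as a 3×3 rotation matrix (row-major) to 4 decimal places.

source (pnp_recover): camera pose = R=[0.4888 -0.8598 0.1474; 0.8276 0.4036 -0.3902; 0.2760 0.3127 0.9089], t=(0.1700, -0.4199, 6.0898)
after S1 (compose_se3): R=[0.2410 -0.8421 0.4825; -0.9518 -0.3022 -0.0521; 0.1897 -0.4467 -0.8743], t=(3.6554, -3.3861, -6.5955)
after S2 (invert_se3): R=[0.2410 -0.9518 0.1897; -0.8421 -0.3022 -0.4467; 0.4825 -0.0521 -0.8743], t=(-2.8529, -0.8916, -7.7068)
after S3 (rot_of_se3): [0.2410 -0.9518 0.1897; -0.8421 -0.3022 -0.4467; 0.4825 -0.0521 -0.8743]
after S4 (compose_so3): [0.9331 -0.3582 0.0302; -0.0843 -0.1365 0.9870; -0.3495 -0.9236 -0.1576]

rotation (matrix) = ((0.9331, -0.3582, 0.0302), (-0.0843, -0.1365, 0.9870), (-0.3495, -0.9236, -0.1576))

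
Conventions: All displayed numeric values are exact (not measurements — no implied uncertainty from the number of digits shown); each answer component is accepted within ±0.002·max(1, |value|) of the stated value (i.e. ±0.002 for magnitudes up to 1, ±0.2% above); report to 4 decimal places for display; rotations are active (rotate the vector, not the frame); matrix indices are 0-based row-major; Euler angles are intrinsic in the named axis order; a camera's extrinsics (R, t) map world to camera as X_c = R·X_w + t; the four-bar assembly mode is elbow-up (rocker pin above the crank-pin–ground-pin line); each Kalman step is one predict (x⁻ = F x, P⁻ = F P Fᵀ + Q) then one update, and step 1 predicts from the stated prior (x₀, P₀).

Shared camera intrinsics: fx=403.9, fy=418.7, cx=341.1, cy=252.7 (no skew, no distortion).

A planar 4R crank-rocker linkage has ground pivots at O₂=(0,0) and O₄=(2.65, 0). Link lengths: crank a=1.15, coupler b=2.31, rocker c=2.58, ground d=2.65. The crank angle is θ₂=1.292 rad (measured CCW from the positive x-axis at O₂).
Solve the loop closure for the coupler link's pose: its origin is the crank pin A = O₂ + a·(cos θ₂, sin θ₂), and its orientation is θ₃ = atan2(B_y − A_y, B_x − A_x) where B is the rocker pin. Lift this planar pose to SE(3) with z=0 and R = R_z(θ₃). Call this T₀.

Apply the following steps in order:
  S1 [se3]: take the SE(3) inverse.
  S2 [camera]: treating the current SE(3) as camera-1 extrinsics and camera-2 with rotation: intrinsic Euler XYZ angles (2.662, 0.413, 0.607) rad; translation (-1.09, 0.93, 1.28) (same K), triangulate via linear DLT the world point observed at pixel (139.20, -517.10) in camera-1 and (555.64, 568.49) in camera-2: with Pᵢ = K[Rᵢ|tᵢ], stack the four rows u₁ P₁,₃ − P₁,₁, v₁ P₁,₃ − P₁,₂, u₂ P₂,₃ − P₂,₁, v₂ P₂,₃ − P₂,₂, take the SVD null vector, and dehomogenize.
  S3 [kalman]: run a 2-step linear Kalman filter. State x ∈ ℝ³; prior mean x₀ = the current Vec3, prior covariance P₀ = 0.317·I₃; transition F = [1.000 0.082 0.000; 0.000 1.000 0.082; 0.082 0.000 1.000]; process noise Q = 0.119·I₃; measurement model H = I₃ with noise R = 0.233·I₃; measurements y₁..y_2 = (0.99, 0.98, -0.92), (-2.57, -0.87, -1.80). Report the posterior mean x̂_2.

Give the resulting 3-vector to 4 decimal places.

result = (-0.9501, -0.3644, -1.0875)

source (fourbar_fk): coupler pose = R=[0.7878 -0.6159 0.0000; 0.6159 0.7878 0.0000; 0.0000 0.0000 1.0000], t=(0.3165, 1.1056, 0.0000)
after S1 (invert_se3): R=[0.7878 0.6159 0.0000; -0.6159 0.7878 0.0000; 0.0000 0.0000 1.0000], t=(-0.9303, -0.6761, 0.0000)
after S2 (triangulate): (1.0727, -0.6927, 1.0239)
after S3 (kf_track): (-0.9501, -0.3644, -1.0875)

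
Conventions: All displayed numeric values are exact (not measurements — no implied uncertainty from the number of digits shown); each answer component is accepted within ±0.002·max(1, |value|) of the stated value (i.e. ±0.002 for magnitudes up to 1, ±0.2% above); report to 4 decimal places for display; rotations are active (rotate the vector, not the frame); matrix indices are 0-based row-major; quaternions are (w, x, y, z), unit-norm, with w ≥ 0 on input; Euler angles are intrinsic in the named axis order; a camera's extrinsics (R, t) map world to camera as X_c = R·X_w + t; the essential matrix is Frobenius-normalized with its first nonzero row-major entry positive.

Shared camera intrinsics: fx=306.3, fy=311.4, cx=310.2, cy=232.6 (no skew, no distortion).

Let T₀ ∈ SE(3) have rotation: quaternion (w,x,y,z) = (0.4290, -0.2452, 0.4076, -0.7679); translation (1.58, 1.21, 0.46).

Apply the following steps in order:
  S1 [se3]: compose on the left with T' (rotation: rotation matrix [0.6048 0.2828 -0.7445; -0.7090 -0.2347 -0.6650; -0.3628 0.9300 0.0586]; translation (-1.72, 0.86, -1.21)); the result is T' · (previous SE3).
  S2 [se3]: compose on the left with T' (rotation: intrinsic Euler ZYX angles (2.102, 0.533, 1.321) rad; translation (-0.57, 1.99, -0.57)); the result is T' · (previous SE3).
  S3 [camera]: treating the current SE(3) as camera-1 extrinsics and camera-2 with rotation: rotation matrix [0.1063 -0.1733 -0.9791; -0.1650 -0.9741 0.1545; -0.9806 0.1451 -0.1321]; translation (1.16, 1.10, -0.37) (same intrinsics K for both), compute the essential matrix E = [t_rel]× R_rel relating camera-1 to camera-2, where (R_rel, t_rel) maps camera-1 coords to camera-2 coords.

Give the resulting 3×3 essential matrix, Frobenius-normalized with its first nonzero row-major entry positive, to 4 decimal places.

matrix = [0.4828 0.1986 -0.2255; -0.2100 -0.5050 -0.0692; 0.3079 -0.3928 -0.3515]

after S1 (compose_se3): R=[-0.5723 0.8155 -0.0859; 0.5464 0.3011 -0.7815; -0.6115 -0.4942 -0.6180], t=(-0.7648, -0.8501, -0.6309)
after S2 (compose_se3): R=[-0.4750 -0.8765 -0.0780; -0.6278 0.3997 -0.6679; 0.6166 -0.2683 -0.7401], t=(-0.3301, 0.7896, -1.0252)
after S3 (essential): [0.4828 0.1986 -0.2255; -0.2100 -0.5050 -0.0692; 0.3079 -0.3928 -0.3515]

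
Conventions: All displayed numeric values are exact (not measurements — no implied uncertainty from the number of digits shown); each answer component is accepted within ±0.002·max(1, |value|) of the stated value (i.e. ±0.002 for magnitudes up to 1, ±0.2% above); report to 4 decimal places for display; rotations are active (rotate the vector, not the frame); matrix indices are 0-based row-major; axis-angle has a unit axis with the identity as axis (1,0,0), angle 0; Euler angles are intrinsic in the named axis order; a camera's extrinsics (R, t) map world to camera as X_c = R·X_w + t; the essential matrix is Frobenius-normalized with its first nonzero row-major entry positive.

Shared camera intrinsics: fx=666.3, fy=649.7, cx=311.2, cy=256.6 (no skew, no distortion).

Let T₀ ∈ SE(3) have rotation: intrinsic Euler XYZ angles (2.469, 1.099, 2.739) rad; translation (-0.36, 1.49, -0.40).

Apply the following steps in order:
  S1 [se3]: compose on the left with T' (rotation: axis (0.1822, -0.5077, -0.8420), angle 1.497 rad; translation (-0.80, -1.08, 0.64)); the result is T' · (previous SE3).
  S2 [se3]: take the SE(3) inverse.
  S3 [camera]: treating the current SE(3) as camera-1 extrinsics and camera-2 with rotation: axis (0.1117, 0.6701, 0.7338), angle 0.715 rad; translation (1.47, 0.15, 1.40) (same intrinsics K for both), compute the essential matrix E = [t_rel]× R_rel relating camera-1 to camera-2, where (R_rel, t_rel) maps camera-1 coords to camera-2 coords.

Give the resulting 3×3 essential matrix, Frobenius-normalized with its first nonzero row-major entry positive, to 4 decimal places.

matrix = [0.0691 -0.2706 0.3462; 0.0169 0.5828 0.3987; -0.0870 0.2912 -0.4593]

after S1 (compose_se3): R=[-0.4024 0.9088 0.1101; 0.0465 0.1405 -0.9890; -0.9143 -0.3929 -0.0988], t=(0.5453, -0.3669, 1.0774)
after S2 (invert_se3): R=[-0.4024 0.0465 -0.9143; 0.9088 0.1405 -0.3929; 0.1101 -0.9890 -0.0988], t=(1.2216, -0.0207, -0.3164)
after S3 (essential): [0.0691 -0.2706 0.3462; 0.0169 0.5828 0.3987; -0.0870 0.2912 -0.4593]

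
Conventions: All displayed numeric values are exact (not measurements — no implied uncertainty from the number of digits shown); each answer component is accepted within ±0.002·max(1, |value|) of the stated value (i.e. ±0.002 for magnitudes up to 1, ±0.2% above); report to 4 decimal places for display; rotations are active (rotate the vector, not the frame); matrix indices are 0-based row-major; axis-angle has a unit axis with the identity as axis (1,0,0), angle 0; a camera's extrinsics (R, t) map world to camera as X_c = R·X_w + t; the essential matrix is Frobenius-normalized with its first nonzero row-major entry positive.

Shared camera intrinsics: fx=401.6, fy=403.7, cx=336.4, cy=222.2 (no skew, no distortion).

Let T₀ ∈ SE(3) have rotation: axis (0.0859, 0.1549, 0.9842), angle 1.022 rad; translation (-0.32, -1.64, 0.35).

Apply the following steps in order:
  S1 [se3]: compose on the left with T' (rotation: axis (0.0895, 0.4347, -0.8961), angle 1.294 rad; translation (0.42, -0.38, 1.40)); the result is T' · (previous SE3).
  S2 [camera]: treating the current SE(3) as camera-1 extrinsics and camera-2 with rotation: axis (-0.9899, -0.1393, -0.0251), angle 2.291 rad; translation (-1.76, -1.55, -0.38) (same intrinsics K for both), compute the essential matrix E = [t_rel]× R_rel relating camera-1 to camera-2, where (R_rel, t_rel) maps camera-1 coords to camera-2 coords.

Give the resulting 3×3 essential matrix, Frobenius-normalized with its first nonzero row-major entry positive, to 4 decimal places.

after S1 (compose_se3): R=[0.8668 0.2947 0.4023; -0.0566 0.8597 -0.5077; -0.4955 0.4173 0.7618], t=(-1.0034, -0.9158, 2.1754)
after S2 (essential): [0.1666 0.4234 0.5381; 0.2283 0.0627 -0.0475; 0.6060 0.0719 -0.2697]

matrix = [0.1666 0.4234 0.5381; 0.2283 0.0627 -0.0475; 0.6060 0.0719 -0.2697]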